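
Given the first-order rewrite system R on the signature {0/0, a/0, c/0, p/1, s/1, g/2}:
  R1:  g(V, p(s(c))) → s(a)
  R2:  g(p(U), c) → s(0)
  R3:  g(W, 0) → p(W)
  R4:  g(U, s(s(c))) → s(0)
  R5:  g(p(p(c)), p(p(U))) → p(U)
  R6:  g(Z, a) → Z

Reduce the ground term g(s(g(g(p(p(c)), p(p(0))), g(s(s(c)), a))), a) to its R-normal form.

1. g(s(g(g(p(p(c)), p(p(0))), g(s(s(c)), a))), a)  →  s(g(g(p(p(c)), p(p(0))), g(s(s(c)), a)))   [R6 at ε]
2. s(g(g(p(p(c)), p(p(0))), g(s(s(c)), a)))  →  s(g(p(0), g(s(s(c)), a)))   [R5 at 1.1]
3. s(g(p(0), g(s(s(c)), a)))  →  s(g(p(0), s(s(c))))   [R6 at 1.2]
4. s(g(p(0), s(s(c))))  →  s(s(0))   [R4 at 1]

s(s(0))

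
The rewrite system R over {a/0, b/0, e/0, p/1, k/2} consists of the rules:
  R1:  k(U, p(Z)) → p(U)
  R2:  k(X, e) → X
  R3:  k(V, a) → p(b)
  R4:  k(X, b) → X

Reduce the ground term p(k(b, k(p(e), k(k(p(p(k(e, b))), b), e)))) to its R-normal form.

1. p(k(b, k(p(e), k(k(p(p(k(e, b))), b), e))))  →  p(k(b, k(p(e), k(p(p(k(e, b))), b))))   [R2 at 1.2.2]
2. p(k(b, k(p(e), k(p(p(k(e, b))), b))))  →  p(k(b, k(p(e), p(p(k(e, b))))))   [R4 at 1.2.2]
3. p(k(b, k(p(e), p(p(k(e, b))))))  →  p(k(b, p(p(e))))   [R1 at 1.2]
4. p(k(b, p(p(e))))  →  p(p(b))   [R1 at 1]

p(p(b))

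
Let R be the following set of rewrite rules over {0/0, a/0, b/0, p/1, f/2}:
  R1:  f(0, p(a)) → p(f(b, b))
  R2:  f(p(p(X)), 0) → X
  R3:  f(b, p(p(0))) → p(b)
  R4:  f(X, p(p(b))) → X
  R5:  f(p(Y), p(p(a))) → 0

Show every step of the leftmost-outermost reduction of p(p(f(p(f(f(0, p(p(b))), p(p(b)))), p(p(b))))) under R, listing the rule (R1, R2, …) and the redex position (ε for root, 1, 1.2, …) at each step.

1. p(p(f(p(f(f(0, p(p(b))), p(p(b)))), p(p(b)))))  →  p(p(p(f(f(0, p(p(b))), p(p(b))))))   [R4 at 1.1]
2. p(p(p(f(f(0, p(p(b))), p(p(b))))))  →  p(p(p(f(0, p(p(b))))))   [R4 at 1.1.1]
3. p(p(p(f(0, p(p(b))))))  →  p(p(p(0)))   [R4 at 1.1.1]

p(p(p(0)))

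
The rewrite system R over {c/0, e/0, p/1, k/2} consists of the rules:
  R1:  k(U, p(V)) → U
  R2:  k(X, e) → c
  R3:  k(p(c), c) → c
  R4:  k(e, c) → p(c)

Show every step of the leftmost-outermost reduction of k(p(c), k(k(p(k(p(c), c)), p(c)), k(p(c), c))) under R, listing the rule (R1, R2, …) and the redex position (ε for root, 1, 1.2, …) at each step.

c

1. k(p(c), k(k(p(k(p(c), c)), p(c)), k(p(c), c)))  →  k(p(c), k(p(k(p(c), c)), k(p(c), c)))   [R1 at 2.1]
2. k(p(c), k(p(k(p(c), c)), k(p(c), c)))  →  k(p(c), k(p(c), k(p(c), c)))   [R3 at 2.1.1]
3. k(p(c), k(p(c), k(p(c), c)))  →  k(p(c), k(p(c), c))   [R3 at 2.2]
4. k(p(c), k(p(c), c))  →  k(p(c), c)   [R3 at 2]
5. k(p(c), c)  →  c   [R3 at ε]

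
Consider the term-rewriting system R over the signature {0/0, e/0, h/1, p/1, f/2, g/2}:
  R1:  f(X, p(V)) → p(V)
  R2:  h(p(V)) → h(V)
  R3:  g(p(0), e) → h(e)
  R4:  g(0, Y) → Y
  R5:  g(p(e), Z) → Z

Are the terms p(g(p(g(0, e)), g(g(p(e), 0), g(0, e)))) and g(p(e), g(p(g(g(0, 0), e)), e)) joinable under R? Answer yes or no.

Reduce t₁ = p(g(p(g(0, e)), g(g(p(e), 0), g(0, e)))):
1. p(g(p(g(0, e)), g(g(p(e), 0), g(0, e))))  →  p(g(p(e), g(g(p(e), 0), g(0, e))))   [R4 at 1.1.1]
2. p(g(p(e), g(g(p(e), 0), g(0, e))))  →  p(g(g(p(e), 0), g(0, e)))   [R5 at 1]
3. p(g(g(p(e), 0), g(0, e)))  →  p(g(0, g(0, e)))   [R5 at 1.1]
4. p(g(0, g(0, e)))  →  p(g(0, e))   [R4 at 1]
5. p(g(0, e))  →  p(e)   [R4 at 1]

Reduce t₂ = g(p(e), g(p(g(g(0, 0), e)), e)):
1. g(p(e), g(p(g(g(0, 0), e)), e))  →  g(p(g(g(0, 0), e)), e)   [R5 at ε]
2. g(p(g(g(0, 0), e)), e)  →  g(p(g(0, e)), e)   [R4 at 1.1.1]
3. g(p(g(0, e)), e)  →  g(p(e), e)   [R4 at 1.1]
4. g(p(e), e)  →  e   [R5 at ε]

no — NF(t₁) = p(e), NF(t₂) = e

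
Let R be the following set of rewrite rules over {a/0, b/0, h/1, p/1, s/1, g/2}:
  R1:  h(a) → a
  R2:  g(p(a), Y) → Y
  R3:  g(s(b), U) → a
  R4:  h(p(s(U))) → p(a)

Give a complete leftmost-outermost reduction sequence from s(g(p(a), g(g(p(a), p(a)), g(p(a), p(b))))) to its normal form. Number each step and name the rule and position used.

s(p(b))

1. s(g(p(a), g(g(p(a), p(a)), g(p(a), p(b)))))  →  s(g(g(p(a), p(a)), g(p(a), p(b))))   [R2 at 1]
2. s(g(g(p(a), p(a)), g(p(a), p(b))))  →  s(g(p(a), g(p(a), p(b))))   [R2 at 1.1]
3. s(g(p(a), g(p(a), p(b))))  →  s(g(p(a), p(b)))   [R2 at 1]
4. s(g(p(a), p(b)))  →  s(p(b))   [R2 at 1]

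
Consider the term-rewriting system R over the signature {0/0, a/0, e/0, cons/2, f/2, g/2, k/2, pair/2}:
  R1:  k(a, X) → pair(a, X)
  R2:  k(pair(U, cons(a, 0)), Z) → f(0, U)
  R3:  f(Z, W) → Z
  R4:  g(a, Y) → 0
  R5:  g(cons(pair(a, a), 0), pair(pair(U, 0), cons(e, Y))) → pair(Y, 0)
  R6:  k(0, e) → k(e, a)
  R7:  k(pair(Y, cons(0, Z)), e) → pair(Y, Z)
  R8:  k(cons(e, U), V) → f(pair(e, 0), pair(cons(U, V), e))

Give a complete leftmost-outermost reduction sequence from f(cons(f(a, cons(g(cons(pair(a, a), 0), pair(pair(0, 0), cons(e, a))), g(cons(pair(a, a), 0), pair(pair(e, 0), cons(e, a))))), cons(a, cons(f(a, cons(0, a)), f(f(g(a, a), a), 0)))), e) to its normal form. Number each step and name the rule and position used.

cons(a, cons(a, cons(a, 0)))

1. f(cons(f(a, cons(g(cons(pair(a, a), 0), pair(pair(0, 0), cons(e, a))), g(cons(pair(a, a), 0), pair(pair(e, 0), cons(e, a))))), cons(a, cons(f(a, cons(0, a)), f(f(g(a, a), a), 0)))), e)  →  cons(f(a, cons(g(cons(pair(a, a), 0), pair(pair(0, 0), cons(e, a))), g(cons(pair(a, a), 0), pair(pair(e, 0), cons(e, a))))), cons(a, cons(f(a, cons(0, a)), f(f(g(a, a), a), 0))))   [R3 at ε]
2. cons(f(a, cons(g(cons(pair(a, a), 0), pair(pair(0, 0), cons(e, a))), g(cons(pair(a, a), 0), pair(pair(e, 0), cons(e, a))))), cons(a, cons(f(a, cons(0, a)), f(f(g(a, a), a), 0))))  →  cons(a, cons(a, cons(f(a, cons(0, a)), f(f(g(a, a), a), 0))))   [R3 at 1]
3. cons(a, cons(a, cons(f(a, cons(0, a)), f(f(g(a, a), a), 0))))  →  cons(a, cons(a, cons(a, f(f(g(a, a), a), 0))))   [R3 at 2.2.1]
4. cons(a, cons(a, cons(a, f(f(g(a, a), a), 0))))  →  cons(a, cons(a, cons(a, f(g(a, a), a))))   [R3 at 2.2.2]
5. cons(a, cons(a, cons(a, f(g(a, a), a))))  →  cons(a, cons(a, cons(a, g(a, a))))   [R3 at 2.2.2]
6. cons(a, cons(a, cons(a, g(a, a))))  →  cons(a, cons(a, cons(a, 0)))   [R4 at 2.2.2]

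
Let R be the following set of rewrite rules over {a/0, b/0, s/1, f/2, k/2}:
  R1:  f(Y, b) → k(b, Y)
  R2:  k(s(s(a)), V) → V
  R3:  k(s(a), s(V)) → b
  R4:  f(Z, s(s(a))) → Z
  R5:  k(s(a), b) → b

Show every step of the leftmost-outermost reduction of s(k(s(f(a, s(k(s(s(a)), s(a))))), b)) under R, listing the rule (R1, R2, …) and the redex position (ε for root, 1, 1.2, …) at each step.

1. s(k(s(f(a, s(k(s(s(a)), s(a))))), b))  →  s(k(s(f(a, s(s(a)))), b))   [R2 at 1.1.1.2.1]
2. s(k(s(f(a, s(s(a)))), b))  →  s(k(s(a), b))   [R4 at 1.1.1]
3. s(k(s(a), b))  →  s(b)   [R5 at 1]

s(b)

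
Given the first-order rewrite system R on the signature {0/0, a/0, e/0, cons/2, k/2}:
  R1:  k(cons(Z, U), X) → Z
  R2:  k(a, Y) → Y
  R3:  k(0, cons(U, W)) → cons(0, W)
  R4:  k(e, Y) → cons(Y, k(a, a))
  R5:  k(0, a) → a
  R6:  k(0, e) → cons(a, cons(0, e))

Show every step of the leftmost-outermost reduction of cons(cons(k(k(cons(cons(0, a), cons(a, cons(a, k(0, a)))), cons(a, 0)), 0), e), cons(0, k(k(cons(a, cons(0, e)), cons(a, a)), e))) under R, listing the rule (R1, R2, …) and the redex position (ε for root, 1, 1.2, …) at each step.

1. cons(cons(k(k(cons(cons(0, a), cons(a, cons(a, k(0, a)))), cons(a, 0)), 0), e), cons(0, k(k(cons(a, cons(0, e)), cons(a, a)), e)))  →  cons(cons(k(cons(0, a), 0), e), cons(0, k(k(cons(a, cons(0, e)), cons(a, a)), e)))   [R1 at 1.1.1]
2. cons(cons(k(cons(0, a), 0), e), cons(0, k(k(cons(a, cons(0, e)), cons(a, a)), e)))  →  cons(cons(0, e), cons(0, k(k(cons(a, cons(0, e)), cons(a, a)), e)))   [R1 at 1.1]
3. cons(cons(0, e), cons(0, k(k(cons(a, cons(0, e)), cons(a, a)), e)))  →  cons(cons(0, e), cons(0, k(a, e)))   [R1 at 2.2.1]
4. cons(cons(0, e), cons(0, k(a, e)))  →  cons(cons(0, e), cons(0, e))   [R2 at 2.2]

cons(cons(0, e), cons(0, e))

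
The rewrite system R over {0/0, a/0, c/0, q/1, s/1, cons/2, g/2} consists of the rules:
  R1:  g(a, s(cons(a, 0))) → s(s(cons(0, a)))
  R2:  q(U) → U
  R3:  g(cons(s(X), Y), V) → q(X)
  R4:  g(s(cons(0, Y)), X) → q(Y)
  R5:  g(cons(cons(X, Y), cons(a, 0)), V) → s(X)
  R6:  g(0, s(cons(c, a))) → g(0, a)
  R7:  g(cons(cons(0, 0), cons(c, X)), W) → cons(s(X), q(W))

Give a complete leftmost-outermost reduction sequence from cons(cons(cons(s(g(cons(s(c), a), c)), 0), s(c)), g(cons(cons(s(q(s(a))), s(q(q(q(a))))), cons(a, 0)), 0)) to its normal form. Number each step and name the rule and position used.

1. cons(cons(cons(s(g(cons(s(c), a), c)), 0), s(c)), g(cons(cons(s(q(s(a))), s(q(q(q(a))))), cons(a, 0)), 0))  →  cons(cons(cons(s(q(c)), 0), s(c)), g(cons(cons(s(q(s(a))), s(q(q(q(a))))), cons(a, 0)), 0))   [R3 at 1.1.1.1]
2. cons(cons(cons(s(q(c)), 0), s(c)), g(cons(cons(s(q(s(a))), s(q(q(q(a))))), cons(a, 0)), 0))  →  cons(cons(cons(s(c), 0), s(c)), g(cons(cons(s(q(s(a))), s(q(q(q(a))))), cons(a, 0)), 0))   [R2 at 1.1.1.1]
3. cons(cons(cons(s(c), 0), s(c)), g(cons(cons(s(q(s(a))), s(q(q(q(a))))), cons(a, 0)), 0))  →  cons(cons(cons(s(c), 0), s(c)), s(s(q(s(a)))))   [R5 at 2]
4. cons(cons(cons(s(c), 0), s(c)), s(s(q(s(a)))))  →  cons(cons(cons(s(c), 0), s(c)), s(s(s(a))))   [R2 at 2.1.1]

cons(cons(cons(s(c), 0), s(c)), s(s(s(a))))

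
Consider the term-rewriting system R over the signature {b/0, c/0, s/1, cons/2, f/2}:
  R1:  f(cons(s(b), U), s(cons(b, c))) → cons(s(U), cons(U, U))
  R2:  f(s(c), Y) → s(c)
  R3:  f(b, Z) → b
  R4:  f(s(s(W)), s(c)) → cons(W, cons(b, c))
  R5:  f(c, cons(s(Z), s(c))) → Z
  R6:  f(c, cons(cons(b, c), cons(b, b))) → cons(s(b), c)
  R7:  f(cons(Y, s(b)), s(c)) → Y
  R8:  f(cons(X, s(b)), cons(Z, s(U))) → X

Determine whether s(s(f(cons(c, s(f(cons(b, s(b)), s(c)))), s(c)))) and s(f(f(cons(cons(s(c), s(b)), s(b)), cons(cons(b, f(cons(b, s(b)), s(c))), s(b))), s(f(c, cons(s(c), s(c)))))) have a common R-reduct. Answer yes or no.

yes — NF(t₁) = s(s(c)), NF(t₂) = s(s(c))

Reduce t₁ = s(s(f(cons(c, s(f(cons(b, s(b)), s(c)))), s(c)))):
1. s(s(f(cons(c, s(f(cons(b, s(b)), s(c)))), s(c))))  →  s(s(f(cons(c, s(b)), s(c))))   [R7 at 1.1.1.2.1]
2. s(s(f(cons(c, s(b)), s(c))))  →  s(s(c))   [R7 at 1.1]

Reduce t₂ = s(f(f(cons(cons(s(c), s(b)), s(b)), cons(cons(b, f(cons(b, s(b)), s(c))), s(b))), s(f(c, cons(s(c), s(c)))))):
1. s(f(f(cons(cons(s(c), s(b)), s(b)), cons(cons(b, f(cons(b, s(b)), s(c))), s(b))), s(f(c, cons(s(c), s(c))))))  →  s(f(cons(s(c), s(b)), s(f(c, cons(s(c), s(c))))))   [R8 at 1.1]
2. s(f(cons(s(c), s(b)), s(f(c, cons(s(c), s(c))))))  →  s(f(cons(s(c), s(b)), s(c)))   [R5 at 1.2.1]
3. s(f(cons(s(c), s(b)), s(c)))  →  s(s(c))   [R7 at 1]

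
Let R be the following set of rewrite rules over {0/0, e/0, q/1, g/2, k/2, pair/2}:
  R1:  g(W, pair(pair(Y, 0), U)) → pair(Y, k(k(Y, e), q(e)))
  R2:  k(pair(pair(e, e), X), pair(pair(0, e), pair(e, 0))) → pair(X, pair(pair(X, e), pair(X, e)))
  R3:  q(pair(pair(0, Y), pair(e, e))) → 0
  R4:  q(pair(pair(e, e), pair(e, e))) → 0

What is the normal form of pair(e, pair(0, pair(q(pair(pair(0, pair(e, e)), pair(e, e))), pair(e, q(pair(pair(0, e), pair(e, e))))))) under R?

pair(e, pair(0, pair(0, pair(e, 0))))

1. pair(e, pair(0, pair(q(pair(pair(0, pair(e, e)), pair(e, e))), pair(e, q(pair(pair(0, e), pair(e, e)))))))  →  pair(e, pair(0, pair(0, pair(e, q(pair(pair(0, e), pair(e, e)))))))   [R3 at 2.2.1]
2. pair(e, pair(0, pair(0, pair(e, q(pair(pair(0, e), pair(e, e)))))))  →  pair(e, pair(0, pair(0, pair(e, 0))))   [R3 at 2.2.2.2]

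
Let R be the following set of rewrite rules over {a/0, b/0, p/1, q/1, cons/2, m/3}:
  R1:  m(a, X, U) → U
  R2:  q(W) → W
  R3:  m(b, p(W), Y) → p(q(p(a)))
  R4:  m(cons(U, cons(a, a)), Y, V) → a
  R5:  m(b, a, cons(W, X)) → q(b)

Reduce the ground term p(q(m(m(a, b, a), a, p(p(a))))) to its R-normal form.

1. p(q(m(m(a, b, a), a, p(p(a)))))  →  p(m(m(a, b, a), a, p(p(a))))   [R2 at 1]
2. p(m(m(a, b, a), a, p(p(a))))  →  p(m(a, a, p(p(a))))   [R1 at 1.1]
3. p(m(a, a, p(p(a))))  →  p(p(p(a)))   [R1 at 1]

p(p(p(a)))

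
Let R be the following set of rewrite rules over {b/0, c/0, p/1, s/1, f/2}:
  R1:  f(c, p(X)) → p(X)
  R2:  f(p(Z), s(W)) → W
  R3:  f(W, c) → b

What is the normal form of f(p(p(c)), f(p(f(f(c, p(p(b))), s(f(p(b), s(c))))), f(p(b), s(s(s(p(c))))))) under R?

p(c)

1. f(p(p(c)), f(p(f(f(c, p(p(b))), s(f(p(b), s(c))))), f(p(b), s(s(s(p(c)))))))  →  f(p(p(c)), f(p(f(p(p(b)), s(f(p(b), s(c))))), f(p(b), s(s(s(p(c)))))))   [R1 at 2.1.1.1]
2. f(p(p(c)), f(p(f(p(p(b)), s(f(p(b), s(c))))), f(p(b), s(s(s(p(c)))))))  →  f(p(p(c)), f(p(f(p(b), s(c))), f(p(b), s(s(s(p(c)))))))   [R2 at 2.1.1]
3. f(p(p(c)), f(p(f(p(b), s(c))), f(p(b), s(s(s(p(c)))))))  →  f(p(p(c)), f(p(c), f(p(b), s(s(s(p(c)))))))   [R2 at 2.1.1]
4. f(p(p(c)), f(p(c), f(p(b), s(s(s(p(c)))))))  →  f(p(p(c)), f(p(c), s(s(p(c)))))   [R2 at 2.2]
5. f(p(p(c)), f(p(c), s(s(p(c)))))  →  f(p(p(c)), s(p(c)))   [R2 at 2]
6. f(p(p(c)), s(p(c)))  →  p(c)   [R2 at ε]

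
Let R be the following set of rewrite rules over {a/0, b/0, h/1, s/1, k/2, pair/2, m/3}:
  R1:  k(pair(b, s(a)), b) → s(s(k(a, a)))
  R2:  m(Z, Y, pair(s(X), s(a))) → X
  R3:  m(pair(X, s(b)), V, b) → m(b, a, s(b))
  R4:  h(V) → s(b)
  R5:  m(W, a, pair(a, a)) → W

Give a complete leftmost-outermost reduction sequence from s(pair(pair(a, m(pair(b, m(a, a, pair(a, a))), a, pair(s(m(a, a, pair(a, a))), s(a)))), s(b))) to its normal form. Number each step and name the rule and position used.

1. s(pair(pair(a, m(pair(b, m(a, a, pair(a, a))), a, pair(s(m(a, a, pair(a, a))), s(a)))), s(b)))  →  s(pair(pair(a, m(a, a, pair(a, a))), s(b)))   [R2 at 1.1.2]
2. s(pair(pair(a, m(a, a, pair(a, a))), s(b)))  →  s(pair(pair(a, a), s(b)))   [R5 at 1.1.2]

s(pair(pair(a, a), s(b)))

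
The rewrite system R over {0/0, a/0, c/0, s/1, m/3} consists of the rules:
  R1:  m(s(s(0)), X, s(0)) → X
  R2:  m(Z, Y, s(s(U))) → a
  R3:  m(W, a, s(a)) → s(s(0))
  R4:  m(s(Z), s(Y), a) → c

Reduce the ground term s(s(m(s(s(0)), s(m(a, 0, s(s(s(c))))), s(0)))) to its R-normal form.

s(s(s(a)))

1. s(s(m(s(s(0)), s(m(a, 0, s(s(s(c))))), s(0))))  →  s(s(s(m(a, 0, s(s(s(c)))))))   [R1 at 1.1]
2. s(s(s(m(a, 0, s(s(s(c)))))))  →  s(s(s(a)))   [R2 at 1.1.1]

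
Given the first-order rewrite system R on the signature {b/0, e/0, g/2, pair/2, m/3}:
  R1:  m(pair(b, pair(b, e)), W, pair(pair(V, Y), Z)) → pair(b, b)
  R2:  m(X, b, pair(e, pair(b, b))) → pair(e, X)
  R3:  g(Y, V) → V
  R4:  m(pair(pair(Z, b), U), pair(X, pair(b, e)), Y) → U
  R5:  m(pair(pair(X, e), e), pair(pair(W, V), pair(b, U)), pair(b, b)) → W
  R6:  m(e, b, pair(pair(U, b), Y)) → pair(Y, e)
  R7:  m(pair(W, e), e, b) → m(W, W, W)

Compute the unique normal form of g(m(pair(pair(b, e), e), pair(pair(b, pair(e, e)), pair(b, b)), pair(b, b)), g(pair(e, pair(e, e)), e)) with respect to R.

e

1. g(m(pair(pair(b, e), e), pair(pair(b, pair(e, e)), pair(b, b)), pair(b, b)), g(pair(e, pair(e, e)), e))  →  g(pair(e, pair(e, e)), e)   [R3 at ε]
2. g(pair(e, pair(e, e)), e)  →  e   [R3 at ε]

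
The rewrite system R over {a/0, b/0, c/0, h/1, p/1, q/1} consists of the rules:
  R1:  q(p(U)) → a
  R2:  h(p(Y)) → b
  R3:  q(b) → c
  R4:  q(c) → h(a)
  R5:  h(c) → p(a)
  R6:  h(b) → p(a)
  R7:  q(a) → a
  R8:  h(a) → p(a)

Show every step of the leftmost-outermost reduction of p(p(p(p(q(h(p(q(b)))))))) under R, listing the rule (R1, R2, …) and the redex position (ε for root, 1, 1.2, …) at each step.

1. p(p(p(p(q(h(p(q(b))))))))  →  p(p(p(p(q(b)))))   [R2 at 1.1.1.1.1]
2. p(p(p(p(q(b)))))  →  p(p(p(p(c))))   [R3 at 1.1.1.1]

p(p(p(p(c))))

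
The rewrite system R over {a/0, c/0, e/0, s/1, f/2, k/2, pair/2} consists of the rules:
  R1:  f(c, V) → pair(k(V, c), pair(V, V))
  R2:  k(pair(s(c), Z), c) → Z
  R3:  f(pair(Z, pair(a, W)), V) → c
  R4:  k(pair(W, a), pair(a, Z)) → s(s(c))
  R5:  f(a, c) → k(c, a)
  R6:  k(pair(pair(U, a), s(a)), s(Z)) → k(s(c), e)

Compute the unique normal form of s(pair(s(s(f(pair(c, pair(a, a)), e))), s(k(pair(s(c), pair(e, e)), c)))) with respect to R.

s(pair(s(s(c)), s(pair(e, e))))

1. s(pair(s(s(f(pair(c, pair(a, a)), e))), s(k(pair(s(c), pair(e, e)), c))))  →  s(pair(s(s(c)), s(k(pair(s(c), pair(e, e)), c))))   [R3 at 1.1.1.1]
2. s(pair(s(s(c)), s(k(pair(s(c), pair(e, e)), c))))  →  s(pair(s(s(c)), s(pair(e, e))))   [R2 at 1.2.1]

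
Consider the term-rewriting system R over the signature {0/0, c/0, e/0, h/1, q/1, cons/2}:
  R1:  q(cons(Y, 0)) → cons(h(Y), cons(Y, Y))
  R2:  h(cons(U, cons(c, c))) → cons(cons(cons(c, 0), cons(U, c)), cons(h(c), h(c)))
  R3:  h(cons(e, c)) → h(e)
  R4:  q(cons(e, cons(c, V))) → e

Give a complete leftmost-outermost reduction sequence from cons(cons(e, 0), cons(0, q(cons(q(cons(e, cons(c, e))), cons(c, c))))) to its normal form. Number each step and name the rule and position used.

1. cons(cons(e, 0), cons(0, q(cons(q(cons(e, cons(c, e))), cons(c, c)))))  →  cons(cons(e, 0), cons(0, q(cons(e, cons(c, c)))))   [R4 at 2.2.1.1]
2. cons(cons(e, 0), cons(0, q(cons(e, cons(c, c)))))  →  cons(cons(e, 0), cons(0, e))   [R4 at 2.2]

cons(cons(e, 0), cons(0, e))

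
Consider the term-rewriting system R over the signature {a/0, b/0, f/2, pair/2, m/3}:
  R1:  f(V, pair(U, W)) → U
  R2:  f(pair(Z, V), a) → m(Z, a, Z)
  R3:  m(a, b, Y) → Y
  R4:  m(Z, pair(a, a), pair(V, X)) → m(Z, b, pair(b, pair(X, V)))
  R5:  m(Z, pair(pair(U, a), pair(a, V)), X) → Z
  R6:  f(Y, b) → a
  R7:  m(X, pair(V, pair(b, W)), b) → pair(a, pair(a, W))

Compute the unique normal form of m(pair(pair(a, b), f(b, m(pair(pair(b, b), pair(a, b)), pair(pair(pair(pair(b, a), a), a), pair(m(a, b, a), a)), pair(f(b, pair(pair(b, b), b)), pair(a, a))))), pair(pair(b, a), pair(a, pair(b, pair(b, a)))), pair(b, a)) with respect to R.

pair(pair(a, b), pair(b, b))

1. m(pair(pair(a, b), f(b, m(pair(pair(b, b), pair(a, b)), pair(pair(pair(pair(b, a), a), a), pair(m(a, b, a), a)), pair(f(b, pair(pair(b, b), b)), pair(a, a))))), pair(pair(b, a), pair(a, pair(b, pair(b, a)))), pair(b, a))  →  pair(pair(a, b), f(b, m(pair(pair(b, b), pair(a, b)), pair(pair(pair(pair(b, a), a), a), pair(m(a, b, a), a)), pair(f(b, pair(pair(b, b), b)), pair(a, a)))))   [R5 at ε]
2. pair(pair(a, b), f(b, m(pair(pair(b, b), pair(a, b)), pair(pair(pair(pair(b, a), a), a), pair(m(a, b, a), a)), pair(f(b, pair(pair(b, b), b)), pair(a, a)))))  →  pair(pair(a, b), f(b, m(pair(pair(b, b), pair(a, b)), pair(pair(pair(pair(b, a), a), a), pair(a, a)), pair(f(b, pair(pair(b, b), b)), pair(a, a)))))   [R3 at 2.2.2.2.1]
3. pair(pair(a, b), f(b, m(pair(pair(b, b), pair(a, b)), pair(pair(pair(pair(b, a), a), a), pair(a, a)), pair(f(b, pair(pair(b, b), b)), pair(a, a)))))  →  pair(pair(a, b), f(b, pair(pair(b, b), pair(a, b))))   [R5 at 2.2]
4. pair(pair(a, b), f(b, pair(pair(b, b), pair(a, b))))  →  pair(pair(a, b), pair(b, b))   [R1 at 2]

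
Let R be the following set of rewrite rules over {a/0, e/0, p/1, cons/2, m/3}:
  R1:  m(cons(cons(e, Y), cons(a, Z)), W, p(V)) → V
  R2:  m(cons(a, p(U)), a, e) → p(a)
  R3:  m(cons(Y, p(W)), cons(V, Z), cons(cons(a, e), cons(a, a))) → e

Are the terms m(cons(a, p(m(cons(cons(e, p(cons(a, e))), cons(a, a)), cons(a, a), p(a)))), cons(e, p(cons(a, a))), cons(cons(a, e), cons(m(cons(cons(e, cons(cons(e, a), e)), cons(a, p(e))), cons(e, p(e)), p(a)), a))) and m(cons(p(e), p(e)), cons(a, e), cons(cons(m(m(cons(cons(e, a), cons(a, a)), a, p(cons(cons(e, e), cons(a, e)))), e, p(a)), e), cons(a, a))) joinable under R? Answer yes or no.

yes — NF(t₁) = e, NF(t₂) = e

Reduce t₁ = m(cons(a, p(m(cons(cons(e, p(cons(a, e))), cons(a, a)), cons(a, a), p(a)))), cons(e, p(cons(a, a))), cons(cons(a, e), cons(m(cons(cons(e, cons(cons(e, a), e)), cons(a, p(e))), cons(e, p(e)), p(a)), a))):
1. m(cons(a, p(m(cons(cons(e, p(cons(a, e))), cons(a, a)), cons(a, a), p(a)))), cons(e, p(cons(a, a))), cons(cons(a, e), cons(m(cons(cons(e, cons(cons(e, a), e)), cons(a, p(e))), cons(e, p(e)), p(a)), a)))  →  m(cons(a, p(a)), cons(e, p(cons(a, a))), cons(cons(a, e), cons(m(cons(cons(e, cons(cons(e, a), e)), cons(a, p(e))), cons(e, p(e)), p(a)), a)))   [R1 at 1.2.1]
2. m(cons(a, p(a)), cons(e, p(cons(a, a))), cons(cons(a, e), cons(m(cons(cons(e, cons(cons(e, a), e)), cons(a, p(e))), cons(e, p(e)), p(a)), a)))  →  m(cons(a, p(a)), cons(e, p(cons(a, a))), cons(cons(a, e), cons(a, a)))   [R1 at 3.2.1]
3. m(cons(a, p(a)), cons(e, p(cons(a, a))), cons(cons(a, e), cons(a, a)))  →  e   [R3 at ε]

Reduce t₂ = m(cons(p(e), p(e)), cons(a, e), cons(cons(m(m(cons(cons(e, a), cons(a, a)), a, p(cons(cons(e, e), cons(a, e)))), e, p(a)), e), cons(a, a))):
1. m(cons(p(e), p(e)), cons(a, e), cons(cons(m(m(cons(cons(e, a), cons(a, a)), a, p(cons(cons(e, e), cons(a, e)))), e, p(a)), e), cons(a, a)))  →  m(cons(p(e), p(e)), cons(a, e), cons(cons(m(cons(cons(e, e), cons(a, e)), e, p(a)), e), cons(a, a)))   [R1 at 3.1.1.1]
2. m(cons(p(e), p(e)), cons(a, e), cons(cons(m(cons(cons(e, e), cons(a, e)), e, p(a)), e), cons(a, a)))  →  m(cons(p(e), p(e)), cons(a, e), cons(cons(a, e), cons(a, a)))   [R1 at 3.1.1]
3. m(cons(p(e), p(e)), cons(a, e), cons(cons(a, e), cons(a, a)))  →  e   [R3 at ε]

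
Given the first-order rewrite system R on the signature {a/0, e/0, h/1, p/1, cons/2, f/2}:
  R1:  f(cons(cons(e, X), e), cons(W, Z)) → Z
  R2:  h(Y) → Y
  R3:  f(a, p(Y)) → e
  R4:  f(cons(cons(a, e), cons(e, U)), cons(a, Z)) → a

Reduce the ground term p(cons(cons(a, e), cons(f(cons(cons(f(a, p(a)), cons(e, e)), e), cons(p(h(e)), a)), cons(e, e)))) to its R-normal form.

p(cons(cons(a, e), cons(a, cons(e, e))))

1. p(cons(cons(a, e), cons(f(cons(cons(f(a, p(a)), cons(e, e)), e), cons(p(h(e)), a)), cons(e, e))))  →  p(cons(cons(a, e), cons(f(cons(cons(e, cons(e, e)), e), cons(p(h(e)), a)), cons(e, e))))   [R3 at 1.2.1.1.1.1]
2. p(cons(cons(a, e), cons(f(cons(cons(e, cons(e, e)), e), cons(p(h(e)), a)), cons(e, e))))  →  p(cons(cons(a, e), cons(a, cons(e, e))))   [R1 at 1.2.1]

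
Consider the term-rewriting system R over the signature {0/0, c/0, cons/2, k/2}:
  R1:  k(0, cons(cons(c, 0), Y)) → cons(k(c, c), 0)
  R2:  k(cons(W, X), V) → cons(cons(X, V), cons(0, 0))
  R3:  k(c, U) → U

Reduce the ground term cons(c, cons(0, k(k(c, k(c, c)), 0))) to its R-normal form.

1. cons(c, cons(0, k(k(c, k(c, c)), 0)))  →  cons(c, cons(0, k(k(c, c), 0)))   [R3 at 2.2.1]
2. cons(c, cons(0, k(k(c, c), 0)))  →  cons(c, cons(0, k(c, 0)))   [R3 at 2.2.1]
3. cons(c, cons(0, k(c, 0)))  →  cons(c, cons(0, 0))   [R3 at 2.2]

cons(c, cons(0, 0))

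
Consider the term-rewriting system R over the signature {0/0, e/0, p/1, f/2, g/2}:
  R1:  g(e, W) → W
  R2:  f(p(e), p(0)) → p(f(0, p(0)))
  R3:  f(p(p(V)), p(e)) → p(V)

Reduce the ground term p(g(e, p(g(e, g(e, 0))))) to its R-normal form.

p(p(0))

1. p(g(e, p(g(e, g(e, 0)))))  →  p(p(g(e, g(e, 0))))   [R1 at 1]
2. p(p(g(e, g(e, 0))))  →  p(p(g(e, 0)))   [R1 at 1.1]
3. p(p(g(e, 0)))  →  p(p(0))   [R1 at 1.1]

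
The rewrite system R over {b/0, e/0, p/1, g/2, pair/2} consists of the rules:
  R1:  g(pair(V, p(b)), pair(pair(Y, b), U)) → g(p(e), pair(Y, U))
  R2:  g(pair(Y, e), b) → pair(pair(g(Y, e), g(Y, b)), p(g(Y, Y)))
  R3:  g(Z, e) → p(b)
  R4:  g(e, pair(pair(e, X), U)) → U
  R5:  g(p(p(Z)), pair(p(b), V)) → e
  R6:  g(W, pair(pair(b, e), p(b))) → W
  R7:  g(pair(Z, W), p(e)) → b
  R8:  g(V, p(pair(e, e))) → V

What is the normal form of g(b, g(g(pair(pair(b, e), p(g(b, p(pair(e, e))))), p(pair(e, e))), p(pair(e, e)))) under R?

b

1. g(b, g(g(pair(pair(b, e), p(g(b, p(pair(e, e))))), p(pair(e, e))), p(pair(e, e))))  →  g(b, g(pair(pair(b, e), p(g(b, p(pair(e, e))))), p(pair(e, e))))   [R8 at 2]
2. g(b, g(pair(pair(b, e), p(g(b, p(pair(e, e))))), p(pair(e, e))))  →  g(b, pair(pair(b, e), p(g(b, p(pair(e, e))))))   [R8 at 2]
3. g(b, pair(pair(b, e), p(g(b, p(pair(e, e))))))  →  g(b, pair(pair(b, e), p(b)))   [R8 at 2.2.1]
4. g(b, pair(pair(b, e), p(b)))  →  b   [R6 at ε]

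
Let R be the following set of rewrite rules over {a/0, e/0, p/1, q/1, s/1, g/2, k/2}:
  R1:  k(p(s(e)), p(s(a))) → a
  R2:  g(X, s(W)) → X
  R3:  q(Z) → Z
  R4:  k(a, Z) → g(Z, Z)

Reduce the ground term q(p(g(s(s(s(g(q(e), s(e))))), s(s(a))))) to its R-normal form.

1. q(p(g(s(s(s(g(q(e), s(e))))), s(s(a)))))  →  p(g(s(s(s(g(q(e), s(e))))), s(s(a))))   [R3 at ε]
2. p(g(s(s(s(g(q(e), s(e))))), s(s(a))))  →  p(s(s(s(g(q(e), s(e))))))   [R2 at 1]
3. p(s(s(s(g(q(e), s(e))))))  →  p(s(s(s(q(e)))))   [R2 at 1.1.1.1]
4. p(s(s(s(q(e)))))  →  p(s(s(s(e))))   [R3 at 1.1.1.1]

p(s(s(s(e))))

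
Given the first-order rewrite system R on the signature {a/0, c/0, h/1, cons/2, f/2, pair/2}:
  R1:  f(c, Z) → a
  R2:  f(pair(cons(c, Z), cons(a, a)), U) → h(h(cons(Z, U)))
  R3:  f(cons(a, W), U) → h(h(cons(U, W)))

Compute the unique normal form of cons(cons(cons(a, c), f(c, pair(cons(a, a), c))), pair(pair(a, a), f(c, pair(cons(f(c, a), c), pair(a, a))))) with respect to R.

cons(cons(cons(a, c), a), pair(pair(a, a), a))

1. cons(cons(cons(a, c), f(c, pair(cons(a, a), c))), pair(pair(a, a), f(c, pair(cons(f(c, a), c), pair(a, a)))))  →  cons(cons(cons(a, c), a), pair(pair(a, a), f(c, pair(cons(f(c, a), c), pair(a, a)))))   [R1 at 1.2]
2. cons(cons(cons(a, c), a), pair(pair(a, a), f(c, pair(cons(f(c, a), c), pair(a, a)))))  →  cons(cons(cons(a, c), a), pair(pair(a, a), a))   [R1 at 2.2]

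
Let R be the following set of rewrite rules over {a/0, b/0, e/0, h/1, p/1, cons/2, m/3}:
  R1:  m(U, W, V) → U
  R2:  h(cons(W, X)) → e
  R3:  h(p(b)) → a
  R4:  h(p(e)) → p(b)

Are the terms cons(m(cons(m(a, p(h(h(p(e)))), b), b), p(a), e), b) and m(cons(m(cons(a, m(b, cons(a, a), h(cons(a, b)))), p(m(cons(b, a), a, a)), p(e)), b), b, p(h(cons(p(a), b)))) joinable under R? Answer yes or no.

Reduce t₁ = cons(m(cons(m(a, p(h(h(p(e)))), b), b), p(a), e), b):
1. cons(m(cons(m(a, p(h(h(p(e)))), b), b), p(a), e), b)  →  cons(cons(m(a, p(h(h(p(e)))), b), b), b)   [R1 at 1]
2. cons(cons(m(a, p(h(h(p(e)))), b), b), b)  →  cons(cons(a, b), b)   [R1 at 1.1]

Reduce t₂ = m(cons(m(cons(a, m(b, cons(a, a), h(cons(a, b)))), p(m(cons(b, a), a, a)), p(e)), b), b, p(h(cons(p(a), b)))):
1. m(cons(m(cons(a, m(b, cons(a, a), h(cons(a, b)))), p(m(cons(b, a), a, a)), p(e)), b), b, p(h(cons(p(a), b))))  →  cons(m(cons(a, m(b, cons(a, a), h(cons(a, b)))), p(m(cons(b, a), a, a)), p(e)), b)   [R1 at ε]
2. cons(m(cons(a, m(b, cons(a, a), h(cons(a, b)))), p(m(cons(b, a), a, a)), p(e)), b)  →  cons(cons(a, m(b, cons(a, a), h(cons(a, b)))), b)   [R1 at 1]
3. cons(cons(a, m(b, cons(a, a), h(cons(a, b)))), b)  →  cons(cons(a, b), b)   [R1 at 1.2]

yes — NF(t₁) = cons(cons(a, b), b), NF(t₂) = cons(cons(a, b), b)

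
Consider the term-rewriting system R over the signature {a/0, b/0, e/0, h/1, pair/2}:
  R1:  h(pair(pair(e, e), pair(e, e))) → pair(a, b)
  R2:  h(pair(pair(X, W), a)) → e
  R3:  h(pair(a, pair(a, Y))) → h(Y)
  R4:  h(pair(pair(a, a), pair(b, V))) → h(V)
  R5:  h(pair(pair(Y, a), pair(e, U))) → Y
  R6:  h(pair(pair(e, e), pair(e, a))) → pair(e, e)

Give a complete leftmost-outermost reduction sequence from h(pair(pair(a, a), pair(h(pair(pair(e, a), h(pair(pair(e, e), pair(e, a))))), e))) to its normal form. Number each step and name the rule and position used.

a

1. h(pair(pair(a, a), pair(h(pair(pair(e, a), h(pair(pair(e, e), pair(e, a))))), e)))  →  h(pair(pair(a, a), pair(h(pair(pair(e, a), pair(e, e))), e)))   [R6 at 1.2.1.1.2]
2. h(pair(pair(a, a), pair(h(pair(pair(e, a), pair(e, e))), e)))  →  h(pair(pair(a, a), pair(e, e)))   [R5 at 1.2.1]
3. h(pair(pair(a, a), pair(e, e)))  →  a   [R5 at ε]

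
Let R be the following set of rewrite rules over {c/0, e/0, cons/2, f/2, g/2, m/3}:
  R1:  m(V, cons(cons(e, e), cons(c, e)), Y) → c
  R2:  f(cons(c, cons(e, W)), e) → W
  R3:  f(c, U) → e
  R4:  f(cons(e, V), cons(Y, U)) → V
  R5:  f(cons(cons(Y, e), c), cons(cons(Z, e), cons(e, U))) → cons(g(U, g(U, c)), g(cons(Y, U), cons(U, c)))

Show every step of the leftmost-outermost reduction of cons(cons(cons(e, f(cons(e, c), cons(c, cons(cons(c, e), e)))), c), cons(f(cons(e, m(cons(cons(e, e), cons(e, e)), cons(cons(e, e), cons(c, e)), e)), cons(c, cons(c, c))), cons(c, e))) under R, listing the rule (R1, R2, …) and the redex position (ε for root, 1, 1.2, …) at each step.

cons(cons(cons(e, c), c), cons(c, cons(c, e)))

1. cons(cons(cons(e, f(cons(e, c), cons(c, cons(cons(c, e), e)))), c), cons(f(cons(e, m(cons(cons(e, e), cons(e, e)), cons(cons(e, e), cons(c, e)), e)), cons(c, cons(c, c))), cons(c, e)))  →  cons(cons(cons(e, c), c), cons(f(cons(e, m(cons(cons(e, e), cons(e, e)), cons(cons(e, e), cons(c, e)), e)), cons(c, cons(c, c))), cons(c, e)))   [R4 at 1.1.2]
2. cons(cons(cons(e, c), c), cons(f(cons(e, m(cons(cons(e, e), cons(e, e)), cons(cons(e, e), cons(c, e)), e)), cons(c, cons(c, c))), cons(c, e)))  →  cons(cons(cons(e, c), c), cons(m(cons(cons(e, e), cons(e, e)), cons(cons(e, e), cons(c, e)), e), cons(c, e)))   [R4 at 2.1]
3. cons(cons(cons(e, c), c), cons(m(cons(cons(e, e), cons(e, e)), cons(cons(e, e), cons(c, e)), e), cons(c, e)))  →  cons(cons(cons(e, c), c), cons(c, cons(c, e)))   [R1 at 2.1]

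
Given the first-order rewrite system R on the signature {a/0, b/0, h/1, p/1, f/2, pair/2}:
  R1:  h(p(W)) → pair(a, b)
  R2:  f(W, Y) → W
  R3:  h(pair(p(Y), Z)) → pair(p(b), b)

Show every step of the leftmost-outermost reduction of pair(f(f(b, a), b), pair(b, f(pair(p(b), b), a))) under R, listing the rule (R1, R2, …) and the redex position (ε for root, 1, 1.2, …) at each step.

pair(b, pair(b, pair(p(b), b)))

1. pair(f(f(b, a), b), pair(b, f(pair(p(b), b), a)))  →  pair(f(b, a), pair(b, f(pair(p(b), b), a)))   [R2 at 1]
2. pair(f(b, a), pair(b, f(pair(p(b), b), a)))  →  pair(b, pair(b, f(pair(p(b), b), a)))   [R2 at 1]
3. pair(b, pair(b, f(pair(p(b), b), a)))  →  pair(b, pair(b, pair(p(b), b)))   [R2 at 2.2]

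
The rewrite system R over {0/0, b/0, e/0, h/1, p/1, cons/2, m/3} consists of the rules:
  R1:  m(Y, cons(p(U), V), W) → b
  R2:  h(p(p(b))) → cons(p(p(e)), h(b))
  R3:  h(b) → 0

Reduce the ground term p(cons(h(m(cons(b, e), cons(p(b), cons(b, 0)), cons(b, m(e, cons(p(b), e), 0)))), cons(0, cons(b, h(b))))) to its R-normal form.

1. p(cons(h(m(cons(b, e), cons(p(b), cons(b, 0)), cons(b, m(e, cons(p(b), e), 0)))), cons(0, cons(b, h(b)))))  →  p(cons(h(b), cons(0, cons(b, h(b)))))   [R1 at 1.1.1]
2. p(cons(h(b), cons(0, cons(b, h(b)))))  →  p(cons(0, cons(0, cons(b, h(b)))))   [R3 at 1.1]
3. p(cons(0, cons(0, cons(b, h(b)))))  →  p(cons(0, cons(0, cons(b, 0))))   [R3 at 1.2.2.2]

p(cons(0, cons(0, cons(b, 0))))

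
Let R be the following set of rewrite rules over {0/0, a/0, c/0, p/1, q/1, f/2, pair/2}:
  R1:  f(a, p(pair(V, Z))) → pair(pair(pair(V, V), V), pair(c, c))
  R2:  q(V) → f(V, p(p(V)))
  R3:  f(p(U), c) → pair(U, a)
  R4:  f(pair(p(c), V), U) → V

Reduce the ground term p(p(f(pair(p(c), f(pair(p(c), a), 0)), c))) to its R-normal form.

1. p(p(f(pair(p(c), f(pair(p(c), a), 0)), c)))  →  p(p(f(pair(p(c), a), 0)))   [R4 at 1.1]
2. p(p(f(pair(p(c), a), 0)))  →  p(p(a))   [R4 at 1.1]

p(p(a))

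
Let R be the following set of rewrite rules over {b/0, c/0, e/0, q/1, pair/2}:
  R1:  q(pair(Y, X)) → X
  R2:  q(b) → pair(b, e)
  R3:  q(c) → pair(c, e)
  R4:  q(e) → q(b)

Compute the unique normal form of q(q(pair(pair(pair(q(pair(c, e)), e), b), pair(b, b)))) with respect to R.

b

1. q(q(pair(pair(pair(q(pair(c, e)), e), b), pair(b, b))))  →  q(pair(b, b))   [R1 at 1]
2. q(pair(b, b))  →  b   [R1 at ε]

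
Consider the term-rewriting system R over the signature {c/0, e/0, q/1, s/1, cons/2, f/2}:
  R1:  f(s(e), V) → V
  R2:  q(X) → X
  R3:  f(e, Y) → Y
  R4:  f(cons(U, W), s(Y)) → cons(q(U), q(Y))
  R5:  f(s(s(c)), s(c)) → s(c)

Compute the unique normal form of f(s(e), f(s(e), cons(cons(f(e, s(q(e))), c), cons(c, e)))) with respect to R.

1. f(s(e), f(s(e), cons(cons(f(e, s(q(e))), c), cons(c, e))))  →  f(s(e), cons(cons(f(e, s(q(e))), c), cons(c, e)))   [R1 at ε]
2. f(s(e), cons(cons(f(e, s(q(e))), c), cons(c, e)))  →  cons(cons(f(e, s(q(e))), c), cons(c, e))   [R1 at ε]
3. cons(cons(f(e, s(q(e))), c), cons(c, e))  →  cons(cons(s(q(e)), c), cons(c, e))   [R3 at 1.1]
4. cons(cons(s(q(e)), c), cons(c, e))  →  cons(cons(s(e), c), cons(c, e))   [R2 at 1.1.1]

cons(cons(s(e), c), cons(c, e))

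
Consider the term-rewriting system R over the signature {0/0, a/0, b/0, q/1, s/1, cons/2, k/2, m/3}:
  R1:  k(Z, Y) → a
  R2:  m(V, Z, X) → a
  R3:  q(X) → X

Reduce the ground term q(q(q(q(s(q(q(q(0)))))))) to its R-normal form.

s(0)

1. q(q(q(q(s(q(q(q(0))))))))  →  q(q(q(s(q(q(q(0)))))))   [R3 at ε]
2. q(q(q(s(q(q(q(0)))))))  →  q(q(s(q(q(q(0))))))   [R3 at ε]
3. q(q(s(q(q(q(0))))))  →  q(s(q(q(q(0)))))   [R3 at ε]
4. q(s(q(q(q(0)))))  →  s(q(q(q(0))))   [R3 at ε]
5. s(q(q(q(0))))  →  s(q(q(0)))   [R3 at 1]
6. s(q(q(0)))  →  s(q(0))   [R3 at 1]
7. s(q(0))  →  s(0)   [R3 at 1]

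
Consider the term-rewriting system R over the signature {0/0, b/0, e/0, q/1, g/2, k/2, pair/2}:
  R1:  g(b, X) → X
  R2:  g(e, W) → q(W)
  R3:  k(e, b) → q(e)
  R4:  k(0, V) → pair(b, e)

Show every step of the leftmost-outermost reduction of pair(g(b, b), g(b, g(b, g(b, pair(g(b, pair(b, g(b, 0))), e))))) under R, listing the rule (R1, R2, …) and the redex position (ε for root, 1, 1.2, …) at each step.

1. pair(g(b, b), g(b, g(b, g(b, pair(g(b, pair(b, g(b, 0))), e)))))  →  pair(b, g(b, g(b, g(b, pair(g(b, pair(b, g(b, 0))), e)))))   [R1 at 1]
2. pair(b, g(b, g(b, g(b, pair(g(b, pair(b, g(b, 0))), e)))))  →  pair(b, g(b, g(b, pair(g(b, pair(b, g(b, 0))), e))))   [R1 at 2]
3. pair(b, g(b, g(b, pair(g(b, pair(b, g(b, 0))), e))))  →  pair(b, g(b, pair(g(b, pair(b, g(b, 0))), e)))   [R1 at 2]
4. pair(b, g(b, pair(g(b, pair(b, g(b, 0))), e)))  →  pair(b, pair(g(b, pair(b, g(b, 0))), e))   [R1 at 2]
5. pair(b, pair(g(b, pair(b, g(b, 0))), e))  →  pair(b, pair(pair(b, g(b, 0)), e))   [R1 at 2.1]
6. pair(b, pair(pair(b, g(b, 0)), e))  →  pair(b, pair(pair(b, 0), e))   [R1 at 2.1.2]

pair(b, pair(pair(b, 0), e))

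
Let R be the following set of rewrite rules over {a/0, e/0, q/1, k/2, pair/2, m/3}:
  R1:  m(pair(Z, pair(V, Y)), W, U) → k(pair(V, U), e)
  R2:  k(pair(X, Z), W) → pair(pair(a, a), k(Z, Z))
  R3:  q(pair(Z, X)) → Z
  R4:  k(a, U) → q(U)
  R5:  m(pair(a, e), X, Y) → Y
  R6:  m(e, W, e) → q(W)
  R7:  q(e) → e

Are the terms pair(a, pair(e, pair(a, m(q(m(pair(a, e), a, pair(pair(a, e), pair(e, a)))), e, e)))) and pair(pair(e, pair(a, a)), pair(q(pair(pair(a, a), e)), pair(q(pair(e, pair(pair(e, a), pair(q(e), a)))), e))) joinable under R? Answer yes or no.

no — NF(t₁) = pair(a, pair(e, pair(a, e))), NF(t₂) = pair(pair(e, pair(a, a)), pair(pair(a, a), pair(e, e)))

Reduce t₁ = pair(a, pair(e, pair(a, m(q(m(pair(a, e), a, pair(pair(a, e), pair(e, a)))), e, e)))):
1. pair(a, pair(e, pair(a, m(q(m(pair(a, e), a, pair(pair(a, e), pair(e, a)))), e, e))))  →  pair(a, pair(e, pair(a, m(q(pair(pair(a, e), pair(e, a))), e, e))))   [R5 at 2.2.2.1.1]
2. pair(a, pair(e, pair(a, m(q(pair(pair(a, e), pair(e, a))), e, e))))  →  pair(a, pair(e, pair(a, m(pair(a, e), e, e))))   [R3 at 2.2.2.1]
3. pair(a, pair(e, pair(a, m(pair(a, e), e, e))))  →  pair(a, pair(e, pair(a, e)))   [R5 at 2.2.2]

Reduce t₂ = pair(pair(e, pair(a, a)), pair(q(pair(pair(a, a), e)), pair(q(pair(e, pair(pair(e, a), pair(q(e), a)))), e))):
1. pair(pair(e, pair(a, a)), pair(q(pair(pair(a, a), e)), pair(q(pair(e, pair(pair(e, a), pair(q(e), a)))), e)))  →  pair(pair(e, pair(a, a)), pair(pair(a, a), pair(q(pair(e, pair(pair(e, a), pair(q(e), a)))), e)))   [R3 at 2.1]
2. pair(pair(e, pair(a, a)), pair(pair(a, a), pair(q(pair(e, pair(pair(e, a), pair(q(e), a)))), e)))  →  pair(pair(e, pair(a, a)), pair(pair(a, a), pair(e, e)))   [R3 at 2.2.1]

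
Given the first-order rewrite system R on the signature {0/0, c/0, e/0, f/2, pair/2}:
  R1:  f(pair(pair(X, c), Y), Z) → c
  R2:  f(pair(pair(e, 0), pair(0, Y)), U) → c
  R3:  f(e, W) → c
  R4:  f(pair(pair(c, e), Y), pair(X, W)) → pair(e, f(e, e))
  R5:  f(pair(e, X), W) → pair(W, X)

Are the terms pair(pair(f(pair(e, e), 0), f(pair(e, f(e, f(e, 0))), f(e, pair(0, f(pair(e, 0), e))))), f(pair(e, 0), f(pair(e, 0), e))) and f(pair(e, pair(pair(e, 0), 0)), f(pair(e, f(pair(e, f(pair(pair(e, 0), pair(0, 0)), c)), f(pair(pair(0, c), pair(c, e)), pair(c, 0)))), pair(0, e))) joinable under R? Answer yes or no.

Reduce t₁ = pair(pair(f(pair(e, e), 0), f(pair(e, f(e, f(e, 0))), f(e, pair(0, f(pair(e, 0), e))))), f(pair(e, 0), f(pair(e, 0), e))):
1. pair(pair(f(pair(e, e), 0), f(pair(e, f(e, f(e, 0))), f(e, pair(0, f(pair(e, 0), e))))), f(pair(e, 0), f(pair(e, 0), e)))  →  pair(pair(pair(0, e), f(pair(e, f(e, f(e, 0))), f(e, pair(0, f(pair(e, 0), e))))), f(pair(e, 0), f(pair(e, 0), e)))   [R5 at 1.1]
2. pair(pair(pair(0, e), f(pair(e, f(e, f(e, 0))), f(e, pair(0, f(pair(e, 0), e))))), f(pair(e, 0), f(pair(e, 0), e)))  →  pair(pair(pair(0, e), pair(f(e, pair(0, f(pair(e, 0), e))), f(e, f(e, 0)))), f(pair(e, 0), f(pair(e, 0), e)))   [R5 at 1.2]
3. pair(pair(pair(0, e), pair(f(e, pair(0, f(pair(e, 0), e))), f(e, f(e, 0)))), f(pair(e, 0), f(pair(e, 0), e)))  →  pair(pair(pair(0, e), pair(c, f(e, f(e, 0)))), f(pair(e, 0), f(pair(e, 0), e)))   [R3 at 1.2.1]
4. pair(pair(pair(0, e), pair(c, f(e, f(e, 0)))), f(pair(e, 0), f(pair(e, 0), e)))  →  pair(pair(pair(0, e), pair(c, c)), f(pair(e, 0), f(pair(e, 0), e)))   [R3 at 1.2.2]
5. pair(pair(pair(0, e), pair(c, c)), f(pair(e, 0), f(pair(e, 0), e)))  →  pair(pair(pair(0, e), pair(c, c)), pair(f(pair(e, 0), e), 0))   [R5 at 2]
6. pair(pair(pair(0, e), pair(c, c)), pair(f(pair(e, 0), e), 0))  →  pair(pair(pair(0, e), pair(c, c)), pair(pair(e, 0), 0))   [R5 at 2.1]

Reduce t₂ = f(pair(e, pair(pair(e, 0), 0)), f(pair(e, f(pair(e, f(pair(pair(e, 0), pair(0, 0)), c)), f(pair(pair(0, c), pair(c, e)), pair(c, 0)))), pair(0, e))):
1. f(pair(e, pair(pair(e, 0), 0)), f(pair(e, f(pair(e, f(pair(pair(e, 0), pair(0, 0)), c)), f(pair(pair(0, c), pair(c, e)), pair(c, 0)))), pair(0, e)))  →  pair(f(pair(e, f(pair(e, f(pair(pair(e, 0), pair(0, 0)), c)), f(pair(pair(0, c), pair(c, e)), pair(c, 0)))), pair(0, e)), pair(pair(e, 0), 0))   [R5 at ε]
2. pair(f(pair(e, f(pair(e, f(pair(pair(e, 0), pair(0, 0)), c)), f(pair(pair(0, c), pair(c, e)), pair(c, 0)))), pair(0, e)), pair(pair(e, 0), 0))  →  pair(pair(pair(0, e), f(pair(e, f(pair(pair(e, 0), pair(0, 0)), c)), f(pair(pair(0, c), pair(c, e)), pair(c, 0)))), pair(pair(e, 0), 0))   [R5 at 1]
3. pair(pair(pair(0, e), f(pair(e, f(pair(pair(e, 0), pair(0, 0)), c)), f(pair(pair(0, c), pair(c, e)), pair(c, 0)))), pair(pair(e, 0), 0))  →  pair(pair(pair(0, e), pair(f(pair(pair(0, c), pair(c, e)), pair(c, 0)), f(pair(pair(e, 0), pair(0, 0)), c))), pair(pair(e, 0), 0))   [R5 at 1.2]
4. pair(pair(pair(0, e), pair(f(pair(pair(0, c), pair(c, e)), pair(c, 0)), f(pair(pair(e, 0), pair(0, 0)), c))), pair(pair(e, 0), 0))  →  pair(pair(pair(0, e), pair(c, f(pair(pair(e, 0), pair(0, 0)), c))), pair(pair(e, 0), 0))   [R1 at 1.2.1]
5. pair(pair(pair(0, e), pair(c, f(pair(pair(e, 0), pair(0, 0)), c))), pair(pair(e, 0), 0))  →  pair(pair(pair(0, e), pair(c, c)), pair(pair(e, 0), 0))   [R2 at 1.2.2]

yes — NF(t₁) = pair(pair(pair(0, e), pair(c, c)), pair(pair(e, 0), 0)), NF(t₂) = pair(pair(pair(0, e), pair(c, c)), pair(pair(e, 0), 0))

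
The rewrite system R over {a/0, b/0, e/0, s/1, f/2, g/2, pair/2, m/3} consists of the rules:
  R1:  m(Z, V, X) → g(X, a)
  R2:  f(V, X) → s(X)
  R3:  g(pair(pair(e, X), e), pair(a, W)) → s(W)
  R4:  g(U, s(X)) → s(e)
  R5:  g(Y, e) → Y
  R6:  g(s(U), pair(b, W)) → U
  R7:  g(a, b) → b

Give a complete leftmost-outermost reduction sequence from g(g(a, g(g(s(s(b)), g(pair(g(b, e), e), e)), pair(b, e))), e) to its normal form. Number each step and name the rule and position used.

1. g(g(a, g(g(s(s(b)), g(pair(g(b, e), e), e)), pair(b, e))), e)  →  g(a, g(g(s(s(b)), g(pair(g(b, e), e), e)), pair(b, e)))   [R5 at ε]
2. g(a, g(g(s(s(b)), g(pair(g(b, e), e), e)), pair(b, e)))  →  g(a, g(g(s(s(b)), pair(g(b, e), e)), pair(b, e)))   [R5 at 2.1.2]
3. g(a, g(g(s(s(b)), pair(g(b, e), e)), pair(b, e)))  →  g(a, g(g(s(s(b)), pair(b, e)), pair(b, e)))   [R5 at 2.1.2.1]
4. g(a, g(g(s(s(b)), pair(b, e)), pair(b, e)))  →  g(a, g(s(b), pair(b, e)))   [R6 at 2.1]
5. g(a, g(s(b), pair(b, e)))  →  g(a, b)   [R6 at 2]
6. g(a, b)  →  b   [R7 at ε]

b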